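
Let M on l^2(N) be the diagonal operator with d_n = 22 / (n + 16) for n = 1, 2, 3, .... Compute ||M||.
||M|| = 22/17 (attained at n = 1)

For M diagonal, ||M|| = sup_n |d_n| = sup_n 22/(n + 16). This is positive and strictly decreasing in n, so the supremum is attained at n = 1: d_1 = 22/(1 + 16) = 22/17. Hence ||M|| = 22/17.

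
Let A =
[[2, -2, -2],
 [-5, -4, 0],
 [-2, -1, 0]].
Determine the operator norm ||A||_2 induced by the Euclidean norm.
||A||_2 ≈ 6.7819 (= sqrt(largest eigenvalue of A^T A))

||A||_2 = sigma_max(A) = sqrt(lambda_max(A^T A)). Form the symmetric matrix M = A^T A =
[[33, 18, -4],
 [18, 21, 4],
 [-4, 4, 4]].
Its characteristic polynomial (trace, sum of principal 2x2 minors, determinant of M give the coefficients) is
  p(λ) = det(λ I - M) = λ^3 - 58λ^2 + 553λ - 36.
No integer candidate from the rational root theorem (±divisors of 36) is a root, so the roots are irrational. The cubic discriminant is Δ = 344944800 > 0, so there are three distinct real roots. p(0) = -36 and p(1) = 460 have opposite signs, so a root lies in (0, 1); Newton's method refines it to λ ≈ 0.0655. p(11) = 360 and p(12) = -24 have opposite signs, so a root lies in (11, 12); Newton's method refines it to λ ≈ 11.9408. p(45) = -1476 and p(46) = 10 have opposite signs, so a root lies in (45, 46); Newton's method refines it to λ ≈ 45.9936. Check (Vieta): the three roots sum to 58, matching tr M = 58.
So the eigenvalues of A^T A are ≈ 0.0655, 11.9408, 45.9936 (all ≥ 0, as they must be for A^T A). The largest is λ_max ≈ 45.9936, hence ||A||_2 = sqrt(λ_max) ≈ 6.7819.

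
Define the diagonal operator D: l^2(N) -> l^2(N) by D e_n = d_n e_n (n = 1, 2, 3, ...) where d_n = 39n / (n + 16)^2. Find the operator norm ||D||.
||D|| = 39/64 (attained at n = 16)

For D diagonal, ||D|| = sup_n |d_n|. Treat f(x) = 39x / (x + 16)^2 for real x > 0. By the quotient rule, f'(x) = 39(16 - x)/(x + 16)^3, which is positive for x < 16 and negative for x > 16. So f has a unique maximum at x = 16, and since 16 is a positive integer, the supremum over n ≥ 1 is attained at n = 16: d_16 = 39·16/(16 + 16)^2 = 39·16/1024 = 39/64. Hence ||D|| = 39/64.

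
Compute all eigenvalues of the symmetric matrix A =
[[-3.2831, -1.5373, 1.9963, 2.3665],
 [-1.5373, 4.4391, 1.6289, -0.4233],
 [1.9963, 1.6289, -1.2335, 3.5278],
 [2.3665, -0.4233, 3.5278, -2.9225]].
sigma(A) ≈ {-6, -5, 3, 5}

A is real symmetric, so its spectrum consists of real eigenvalues. Expanding the characteristic polynomial of the displayed matrix gives
  det(λ I - A) = p(λ) = λ^4 + (3)λ^3 + (-43)λ^2 + (-75)λ + (450.0079).
Solving p(λ) = 0 yields eigenvalues ≈ -6, -5, 3, 5. (A is shown rounded to 4 decimals, so these recover the underlying integer eigenvalues to within that precision.)
Verification: the trace of A = -3 equals the sum of eigenvalues -3, and det(A) ≈ 450.0079 matches the eigenvalue product 450.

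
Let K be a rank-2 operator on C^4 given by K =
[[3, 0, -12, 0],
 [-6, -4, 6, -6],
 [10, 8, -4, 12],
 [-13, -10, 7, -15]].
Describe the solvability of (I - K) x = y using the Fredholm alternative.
(I - K) is invertible (det(I - K) = 16 ≠ 0), so for every y in C^4 the equation (I - K) x = y has a unique solution.

K has rank 2 and factors as K = U V^T = u1 v1^T + u2 v2^T with u1 = (-3, 0, 2, -2), v1 = (2, 2, 1, 3), u2 = (-3, 2, -2, 3), v2 = (-3, -2, 3, -3) (multiplying out reproduces the displayed K). The nonzero eigenvalues of U V^T coincide with those of the 2 x 2 matrix G = V^T U = [[v1·u1, v1·u2], [v2·u1, v2·u2]] = [[-10, 5], [21, -10]], and by the Sylvester determinant identity det(I_4 - U V^T) = det(I_2 - V^T U) = det([[11, -5], [-21, 11]]) = (11)(11) - (-5)(-21) = 16. (Direct check: I - K =
[[-2, 0, 12, 0],
 [6, 5, -6, 6],
 [-10, -8, 5, -12],
 [13, 10, -7, 16]]
has determinant 16.) The finite-dimensional Fredholm alternative says: either (I - K) is invertible, or ker(I - K) ≠ {0} and then range(I - K) = ker((I - K)^*)^⊥, with dim ker(I - K) = dim ker((I - K)^*). Since det(I - K) ≠ 0, 1 is not an eigenvalue of K and ker(I - K) = {0}, so we are in the first case: for every y there is a unique x = (I - K)^(-1) y. (Explicitly, by the Woodbury identity, (I - U V^T)^(-1) = I + U (I_2 - G)^(-1) V^T.)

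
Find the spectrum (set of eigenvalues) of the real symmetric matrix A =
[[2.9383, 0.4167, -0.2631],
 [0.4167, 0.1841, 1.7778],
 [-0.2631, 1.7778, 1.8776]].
sigma(A) ≈ {-1, 3} (3 with multiplicity 2)

A is real symmetric, so its spectrum consists of real eigenvalues. Expanding the characteristic polynomial of the displayed matrix gives
  det(λ I - A) = p(λ) = λ^3 + (-5)λ^2 + (3)λ + (9).
Solving p(λ) = 0 yields eigenvalues ≈ -1, 3, 3. (A is shown rounded to 4 decimals, so these recover the underlying integer eigenvalues to within that precision.)
Verification: the trace of A = 5 equals the sum of eigenvalues 5, and det(A) ≈ -8.9996 matches the eigenvalue product -9.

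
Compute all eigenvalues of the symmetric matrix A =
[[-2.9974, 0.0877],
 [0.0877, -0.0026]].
sigma(A) ≈ {-3, 0}

A is real symmetric, so its spectrum consists of real eigenvalues. Expanding the characteristic polynomial of the displayed matrix gives
  det(λ I - A) = p(λ) = λ^2 + (3)λ + (0).
Solving p(λ) = 0 yields eigenvalues ≈ -3, 0. (A is shown rounded to 4 decimals, so these recover the underlying integer eigenvalues to within that precision.)
Verification: the trace of A = -3 equals the sum of eigenvalues -3, and det(A) ≈ 0.0001 matches the eigenvalue product 0.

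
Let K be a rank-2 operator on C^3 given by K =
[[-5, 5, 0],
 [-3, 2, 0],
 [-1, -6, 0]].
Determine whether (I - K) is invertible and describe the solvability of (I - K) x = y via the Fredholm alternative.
(I - K) is invertible (det(I - K) = 9 ≠ 0), so for every y in C^3 the equation (I - K) x = y has a unique solution.

K has rank 2 and factors as K = U V^T = u1 v1^T + u2 v2^T with u1 = (-2, -1, 1), v1 = (2, -3, 0), u2 = (-1, -1, -3), v2 = (1, 1, 0) (multiplying out reproduces the displayed K). The nonzero eigenvalues of U V^T coincide with those of the 2 x 2 matrix G = V^T U = [[v1·u1, v1·u2], [v2·u1, v2·u2]] = [[-1, 1], [-3, -2]], and by the Sylvester determinant identity det(I_3 - U V^T) = det(I_2 - V^T U) = det([[2, -1], [3, 3]]) = (2)(3) - (-1)(3) = 9. (Direct check: I - K =
[[6, -5, 0],
 [3, -1, 0],
 [1, 6, 1]]
has determinant 9.) The finite-dimensional Fredholm alternative says: either (I - K) is invertible, or ker(I - K) ≠ {0} and then range(I - K) = ker((I - K)^*)^⊥, with dim ker(I - K) = dim ker((I - K)^*). Since det(I - K) ≠ 0, 1 is not an eigenvalue of K and ker(I - K) = {0}, so we are in the first case: for every y there is a unique x = (I - K)^(-1) y. (Explicitly, by the Woodbury identity, (I - U V^T)^(-1) = I + U (I_2 - G)^(-1) V^T.)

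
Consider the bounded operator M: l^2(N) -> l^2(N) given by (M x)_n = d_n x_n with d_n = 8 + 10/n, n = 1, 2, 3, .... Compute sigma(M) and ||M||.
sigma(M) = {8 + 10/n : n ≥ 1} ∪ {8}; ||M|| = 18

A bounded diagonal operator on l^2 with diagonal entries d_n has spectrum equal to the closure of {d_n : n ≥ 1}: every d_n is an eigenvalue (with eigenvector e_n), so {d_n} ⊂ sigma(M); the spectrum is closed, so its closure is too; and for lambda not in the closure, (M - lambda I) has bounded inverse (the diagonal entries 1/(d_n - lambda) are bounded). For our sequence d_n = 8 + 10/n, n = 1, 2, 3, ...:
  - {d_n} = {8 + 10/n : n ≥ 1}; the only limit point is 8
  - closure = {8 + 10/n : n ≥ 1} ∪ {8}
For the norm: a diagonal operator has ||M|| = sup_n |d_n|. Here d_n = 8 + 10/n is positive and decreasing, so sup_n |d_n| = d_1 = 8 + 10 = 18. So ||M|| = 18.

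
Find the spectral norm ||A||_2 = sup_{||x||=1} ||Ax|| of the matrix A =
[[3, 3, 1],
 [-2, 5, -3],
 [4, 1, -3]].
||A||_2 = sqrt((55 + sqrt(1233))/2) ≈ 6.7125 (= sqrt(largest eigenvalue of A^T A))

||A||_2 = sigma_max(A) = sqrt(lambda_max(A^T A)). Form the symmetric matrix M = A^T A =
[[29, 3, -3],
 [3, 35, -15],
 [-3, -15, 19]].
Its characteristic polynomial (trace, sum of principal 2x2 minors, determinant of M give the coefficients) is
  p(λ) = det(λ I - M) = λ^3 - 83λ^2 + 1988λ - 12544.
By the rational root theorem any rational root is an integer divisor of 12544. Testing λ = 28: p(28) = 21952 - 65072 + 55664 - 12544 = 0, so λ = 28 is a root. Dividing out (λ - 28) leaves p(λ) = (λ - 28)(λ^2 - 55λ + 448). For λ^2 - 55λ + 448 the discriminant is 1233. It is nonnegative but not a perfect square, so the roots are real and irrational: λ = (55 ± sqrt(1233))/2 ≈ 45.057, 9.943.
So the eigenvalues of A^T A are ≈ 9.943, 28, 45.057 (all ≥ 0, as they must be for A^T A). The largest is λ_max = (55 + sqrt(1233))/2 ≈ 45.057, hence ||A||_2 = sqrt(λ_max) = sqrt((55 + sqrt(1233))/2) ≈ 6.7125.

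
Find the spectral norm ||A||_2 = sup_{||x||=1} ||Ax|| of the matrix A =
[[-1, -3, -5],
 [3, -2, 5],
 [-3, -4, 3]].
||A||_2 ≈ 7.9049 (= sqrt(largest eigenvalue of A^T A))

||A||_2 = sigma_max(A) = sqrt(lambda_max(A^T A)). Form the symmetric matrix M = A^T A =
[[19, 9, 11],
 [9, 29, -7],
 [11, -7, 59]].
Its characteristic polynomial (trace, sum of principal 2x2 minors, determinant of M give the coefficients) is
  p(λ) = det(λ I - M) = λ^3 - 107λ^2 + 3132λ - 21904.
No integer candidate from the rational root theorem (±divisors of 21904) is a root, so the roots are irrational. The cubic discriminant is Δ = 1258072912 > 0, so there are three distinct real roots. p(10) = -284 and p(11) = 932 have opposite signs, so a root lies in (10, 11); Newton's method refines it to λ ≈ 10.2228. p(34) = 196 and p(35) = -484 have opposite signs, so a root lies in (34, 35); Newton's method refines it to λ ≈ 34.2894. p(62) = -700 and p(63) = 776 have opposite signs, so a root lies in (62, 63); Newton's method refines it to λ ≈ 62.4879. Check (Vieta): the three roots sum to 107, matching tr M = 107.
So the eigenvalues of A^T A are ≈ 10.2228, 34.2894, 62.4879 (all ≥ 0, as they must be for A^T A). The largest is λ_max ≈ 62.4879, hence ||A||_2 = sqrt(λ_max) ≈ 7.9049.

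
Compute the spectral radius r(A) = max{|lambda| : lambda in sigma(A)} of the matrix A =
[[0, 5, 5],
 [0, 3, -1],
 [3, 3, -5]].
r(A) ≈ 7.0431

The eigenvalues of A are the roots of its characteristic polynomial. With M = A (coefficients from the trace, the sum of principal 2x2 minors, and det A):
  p(λ) = det(λ I - M) = λ^3 + 2λ^2 - 27λ + 60.
No integer candidate from the rational root theorem (±divisors of 60) is a root, so the roots are irrational. The cubic discriminant is Δ = -75792 < 0, so there is one real root and a complex-conjugate pair. p(-8) = -108 and p(-7) = 4 have opposite signs, so a root lies in (-8, -7); Newton's method refines it to λ ≈ -7.0431. Dividing out (λ - (-7.0431)) leaves approximately λ^2 - 5.0431λ + 8.519. For λ^2 - 5.0431λ + 8.519 the discriminant is -8.6431. It is negative, so the remaining roots are the complex-conjugate pair λ ≈ 2.5215 ± 1.47i. Their product equals the constant term, so |λ|^2 ≈ 8.519 and |λ| ≈ 2.9187.
Thus the eigenvalues (to 4 decimals) are -7.0431 (modulus 7.0431); 2.5215 ± 1.47i (modulus 2.9187). The spectral radius is the largest modulus: r(A) ≈ 7.0431. (Cross-check: r(A) ≤ ||A||_2 ≈ 7.5561; equality holds whenever A is normal, though it can also hold for some non-normal A.)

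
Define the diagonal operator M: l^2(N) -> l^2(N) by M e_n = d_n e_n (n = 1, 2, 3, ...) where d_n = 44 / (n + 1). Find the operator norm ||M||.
||M|| = 22 (attained at n = 1)

For M diagonal, ||M|| = sup_n |d_n| = sup_n 44/(n + 1). This is positive and strictly decreasing in n, so the supremum is attained at n = 1: d_1 = 44/(1 + 1) = 22. Hence ||M|| = 22.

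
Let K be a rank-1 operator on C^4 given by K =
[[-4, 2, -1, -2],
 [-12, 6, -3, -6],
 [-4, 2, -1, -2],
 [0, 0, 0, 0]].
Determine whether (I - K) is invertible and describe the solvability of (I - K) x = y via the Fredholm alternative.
(I - K) is singular (det(I - K) = 0, i.e. 1 ∈ sigma(K)). (I - K) x = y is solvable iff y ⊥ ker((I - K)^*) = span{(-4, 2, -1, -2)}, i.e. iff -4y_1 + 2y_2 - y_3 - 2y_4 = 0. When solvable, the solutions are x = y + c·(1, 3, 1, 0), c arbitrary (ker(I - K) = span{(1, 3, 1, 0)}, dimension 1).

K has rank 1, so it is an outer product K = u v^T: every row of K is a multiple of one row vector. Reading off the entries, u = (1, 3, 1, 0) and v = (-4, 2, -1, -2) (row i of K equals u_i·v^T). A rank-one matrix u v^T satisfies K u = u (v·u) and kills the (3)-dimensional subspace v^⊥, so its characteristic polynomial is lambda^3 (lambda - v·u) with v·u = tr K = 1. Hence the eigenvalues of I - K are 1 (multiplicity 3) and 1 - (1) = 0, so det(I - K) = 0. (Direct check: I - K =
[[5, -2, 1, 2],
 [12, -5, 3, 6],
 [4, -2, 2, 2],
 [0, 0, 0, 1]]
has determinant 0.) So 1 is an eigenvalue of K and (I - K) is not invertible. The finite-dimensional Fredholm alternative says: either (I - K) is invertible, or ker(I - K) ≠ {0} and then range(I - K) = ker((I - K)^*)^⊥, with dim ker(I - K) = dim ker((I - K)^*). We are in the second case, so we need both kernels. Kernel of I - K: (I - K) u = u - u (v·u) = u - u = 0, so ker(I - K) = span{u} = span{(1, 3, 1, 0)} (it is exactly 1-dimensional because rank(I - K) = 3). Kernel of the adjoint: K is real, so (I - K)^* = I - K^T = I - v u^T, and (I - v u^T) v = v - v (u·v) = 0; hence ker((I - K)^*) = span{v} = span{(-4, 2, -1, -2)}. Therefore (I - K) x = y is solvable iff <y, v> = 0, i.e. iff -4y_1 + 2y_2 - y_3 - 2y_4 = 0. When this holds, K y = u (v·y) = 0, so (I - K) y = y and x = y is a particular solution; the full solution set is the line x = y + c·u = y + c·(1, 3, 1, 0), c ∈ C.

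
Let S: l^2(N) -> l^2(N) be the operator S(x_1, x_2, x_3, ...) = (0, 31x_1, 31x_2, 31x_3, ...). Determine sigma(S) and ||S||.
sigma(S) = closed disk {z in C : |z| ≤ 31}; ||S|| = 31

Note S = 31·U where U is the unit right shift (U x)_k = x_{k-1} (with x_0 := 0); so ||S|| = 31||U|| and sigma(S) = 31·sigma(U). ||S x||^2 = sum_{k≥1} |31x_k|^2 = 961||x||^2, so ||S|| = 31 and sigma(S) ⊂ {|z| ≤ 31}. For any |lambda| < 31, the equation (S - lambda I) x = 0 forces x_1 = 0, then 31x_k = lambda x_{k+1} ⇒ x = 0, so S has no eigenvalues. But (S - lambda I) is not surjective for |lambda| < 31: solving (S - lambda I) x = e_1 would require x_n proportional to (lambda/31)^(-n), which is not in l^2. So every |lambda| < 31 lies in the residual spectrum. The boundary |lambda| = 31 is in the approximate point spectrum (the spectrum is closed). Hence sigma(S) is the closed disk of radius 31.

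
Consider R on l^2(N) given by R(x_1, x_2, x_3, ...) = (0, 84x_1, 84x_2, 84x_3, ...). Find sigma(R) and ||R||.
sigma(R) = closed disk {z in C : |z| ≤ 84}; ||R|| = 84

Note R = 84·U where U is the unit right shift (U x)_k = x_{k-1} (with x_0 := 0); so ||R|| = 84||U|| and sigma(R) = 84·sigma(U). ||R x||^2 = sum_{k≥1} |84x_k|^2 = 7056||x||^2, so ||R|| = 84 and sigma(R) ⊂ {|z| ≤ 84}. For any |lambda| < 84, the equation (R - lambda I) x = 0 forces x_1 = 0, then 84x_k = lambda x_{k+1} ⇒ x = 0, so R has no eigenvalues. But (R - lambda I) is not surjective for |lambda| < 84: solving (R - lambda I) x = e_1 would require x_n proportional to (lambda/84)^(-n), which is not in l^2. So every |lambda| < 84 lies in the residual spectrum. The boundary |lambda| = 84 is in the approximate point spectrum (the spectrum is closed). Hence sigma(R) is the closed disk of radius 84.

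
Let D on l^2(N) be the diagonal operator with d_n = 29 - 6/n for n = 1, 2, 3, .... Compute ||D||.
||D|| = 29

For a diagonal operator on l^2 with entries d_n, ||D|| = sup_n |d_n|. Here d_1 = 23, d_2 = 26, ..., and d_n = 29 - 6/n increases monotonically toward 29. All terms lie in [23, 29), so |d_n| = d_n and the supremum is the limit 29, which is not attained by any individual d_n. Hence ||D|| = 29.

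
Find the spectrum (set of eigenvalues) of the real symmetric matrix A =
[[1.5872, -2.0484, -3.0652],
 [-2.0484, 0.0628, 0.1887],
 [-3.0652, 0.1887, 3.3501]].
sigma(A) ≈ {-2, 1, 6}

A is real symmetric, so its spectrum consists of real eigenvalues. Expanding the characteristic polynomial of the displayed matrix gives
  det(λ I - A) = p(λ) = λ^3 + (-5)λ^2 + (-8)λ + (12).
Solving p(λ) = 0 yields eigenvalues ≈ -2, 1, 6. (A is shown rounded to 4 decimals, so these recover the underlying integer eigenvalues to within that precision.)
Verification: the trace of A = 5 equals the sum of eigenvalues 5, and det(A) ≈ -11.9999 matches the eigenvalue product -12.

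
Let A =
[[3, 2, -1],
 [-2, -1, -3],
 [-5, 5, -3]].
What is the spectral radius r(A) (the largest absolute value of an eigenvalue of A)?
r(A) ≈ 4.7998

The eigenvalues of A are the roots of its characteristic polynomial. With M = A (coefficients from the trace, the sum of principal 2x2 minors, and det A):
  p(λ) = det(λ I - M) = λ^3 + λ^2 + 5λ - 87.
No integer candidate from the rational root theorem (±divisors of 87) is a root, so the roots are irrational. The cubic discriminant is Δ = -212320 < 0, so there is one real root and a complex-conjugate pair. p(3) = -36 and p(4) = 13 have opposite signs, so a root lies in (3, 4); Newton's method refines it to λ ≈ 3.7764. Dividing out (λ - (3.7764)) leaves approximately λ^2 + 4.7764λ + 23.0377. For λ^2 + 4.7764λ + 23.0377 the discriminant is -69.3368. It is negative, so the remaining roots are the complex-conjugate pair λ ≈ -2.3882 ± 4.1634i. Their product equals the constant term, so |λ|^2 ≈ 23.0377 and |λ| ≈ 4.7998.
Thus the eigenvalues (to 4 decimals) are 3.7764 (modulus 3.7764); -2.3882 ± 4.1634i (modulus 4.7998). The spectral radius is the largest modulus: r(A) ≈ 4.7998. (Cross-check: r(A) ≤ ||A||_2 ≈ 7.9512; equality holds whenever A is normal, though it can also hold for some non-normal A.)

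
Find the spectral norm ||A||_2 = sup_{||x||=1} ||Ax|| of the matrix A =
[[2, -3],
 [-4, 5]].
||A||_2 = sqrt((54 + sqrt(2900))/2) ≈ 7.3434 (= sqrt(largest eigenvalue of A^T A))

||A||_2 = sigma_max(A) = sqrt(lambda_max(A^T A)). Form the symmetric matrix M = A^T A =
[[20, -26],
 [-26, 34]].
Its characteristic polynomial (trace, determinant of M give the coefficients) is
  p(λ) = det(λ I - M) = λ^2 - 54λ + 4.
For λ^2 - 54λ + 4 the discriminant is 2900. It is nonnegative but not a perfect square, so the roots are real and irrational: λ = (54 ± sqrt(2900))/2 ≈ 53.9258, 0.0742.
So the eigenvalues of A^T A are ≈ 0.0742, 53.9258 (all ≥ 0, as they must be for A^T A). The largest is λ_max = (54 + sqrt(2900))/2 ≈ 53.9258, hence ||A||_2 = sqrt(λ_max) = sqrt((54 + sqrt(2900))/2) ≈ 7.3434.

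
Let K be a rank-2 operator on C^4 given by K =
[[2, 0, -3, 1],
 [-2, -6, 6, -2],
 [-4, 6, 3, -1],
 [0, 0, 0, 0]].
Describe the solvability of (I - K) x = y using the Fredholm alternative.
(I - K) is invertible (det(I - K) = -70 ≠ 0), so for every y in C^4 the equation (I - K) x = y has a unique solution.

K has rank 2 and factors as K = U V^T = u1 v1^T + u2 v2^T with u1 = (1, -2, -1, 0), v1 = (1, 3, -3, 1), u2 = (1, 0, -3, 0), v2 = (1, -3, 0, 0) (multiplying out reproduces the displayed K). The nonzero eigenvalues of U V^T coincide with those of the 2 x 2 matrix G = V^T U = [[v1·u1, v1·u2], [v2·u1, v2·u2]] = [[-2, 10], [7, 1]], and by the Sylvester determinant identity det(I_4 - U V^T) = det(I_2 - V^T U) = det([[3, -10], [-7, 0]]) = (3)(0) - (-10)(-7) = -70. (Direct check: I - K =
[[-1, 0, 3, -1],
 [2, 7, -6, 2],
 [4, -6, -2, 1],
 [0, 0, 0, 1]]
has determinant -70.) The finite-dimensional Fredholm alternative says: either (I - K) is invertible, or ker(I - K) ≠ {0} and then range(I - K) = ker((I - K)^*)^⊥, with dim ker(I - K) = dim ker((I - K)^*). Since det(I - K) ≠ 0, 1 is not an eigenvalue of K and ker(I - K) = {0}, so we are in the first case: for every y there is a unique x = (I - K)^(-1) y. (Explicitly, by the Woodbury identity, (I - U V^T)^(-1) = I + U (I_2 - G)^(-1) V^T.)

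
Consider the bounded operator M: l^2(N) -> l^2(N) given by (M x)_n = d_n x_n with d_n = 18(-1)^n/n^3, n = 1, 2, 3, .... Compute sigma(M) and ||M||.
sigma(M) = {18(-1)^n/n^3 : n ≥ 1} ∪ {0}; ||M|| = 18

A bounded diagonal operator on l^2 with diagonal entries d_n has spectrum equal to the closure of {d_n : n ≥ 1}: every d_n is an eigenvalue (with eigenvector e_n), so {d_n} ⊂ sigma(M); the spectrum is closed, so its closure is too; and for lambda not in the closure, (M - lambda I) has bounded inverse (the diagonal entries 1/(d_n - lambda) are bounded). For our sequence d_n = 18(-1)^n/n^3, n = 1, 2, 3, ...:
  - {d_n} = {18(-1)^n/n^3 : n ≥ 1}; the only limit point is 0
  - closure = {18(-1)^n/n^3 : n ≥ 1} ∪ {0}
For the norm: a diagonal operator has ||M|| = sup_n |d_n|. Here |d_n| = 18/n^3 is decreasing, so sup_n |d_n| = |d_1| = 18. So ||M|| = 18.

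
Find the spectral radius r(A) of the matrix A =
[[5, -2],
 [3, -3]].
r(A) = (2 + sqrt(40))/2 ≈ 4.1623

The eigenvalues of A are the roots of its characteristic polynomial. With M = A (coefficients from the trace and determinant):
  p(λ) = det(λ I - M) = λ^2 - 2λ - 9.
For λ^2 - 2λ - 9 the discriminant is 40. It is nonnegative but not a perfect square, so the roots are real and irrational: λ = (2 ± sqrt(40))/2 ≈ 4.1623, -2.1623.
Thus the eigenvalues (to 4 decimals) are 4.1623 (modulus 4.1623); -2.1623 (modulus 2.1623). The spectral radius is the largest modulus: r(A) = (2 + sqrt(40))/2 ≈ 4.1623. (Cross-check: r(A) ≤ ||A||_2 ≈ 6.7237; equality holds whenever A is normal, though it can also hold for some non-normal A.)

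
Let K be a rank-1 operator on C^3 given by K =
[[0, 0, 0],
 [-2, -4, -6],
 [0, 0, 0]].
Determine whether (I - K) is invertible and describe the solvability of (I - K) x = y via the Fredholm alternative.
(I - K) is invertible (det(I - K) = 5 ≠ 0), so for every y in C^3 the equation (I - K) x = y has a unique solution.

K has rank 1, so it is an outer product K = u v^T: every row of K is a multiple of one row vector. Reading off the entries, u = (0, -2, 0) and v = (1, 2, 3) (row i of K equals u_i·v^T). A rank-one matrix u v^T satisfies K u = u (v·u) and kills the (2)-dimensional subspace v^⊥, so its characteristic polynomial is lambda^2 (lambda - v·u) with v·u = tr K = -4. Hence the eigenvalues of I - K are 1 (multiplicity 2) and 1 - (-4) = 5, so det(I - K) = 5. (Direct check: I - K =
[[1, 0, 0],
 [2, 5, 6],
 [0, 0, 1]]
has determinant 5.) The finite-dimensional Fredholm alternative says: either (I - K) is invertible, or ker(I - K) ≠ {0} and then range(I - K) = ker((I - K)^*)^⊥, with dim ker(I - K) = dim ker((I - K)^*). Since det(I - K) ≠ 0, 1 is not an eigenvalue of K and ker(I - K) = {0}, so we are in the first case: for every y there is a unique x = (I - K)^(-1) y. Explicitly, by the Sherman–Morrison formula, (I - u v^T)^(-1) = I + u v^T/(1 - v·u), i.e. (I - K)^(-1) = I + K/(5).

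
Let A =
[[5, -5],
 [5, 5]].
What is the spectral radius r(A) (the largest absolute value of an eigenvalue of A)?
r(A) = sqrt(50) ≈ 7.0711

The eigenvalues of A are the roots of its characteristic polynomial. With M = A (coefficients from the trace and determinant):
  p(λ) = det(λ I - M) = λ^2 - 10λ + 50.
For λ^2 - 10λ + 50 the discriminant is -100. It is negative, so the roots are the complex-conjugate pair λ = 5 ± (sqrt(100)/2) i ≈ 5 ± 5i. For a conjugate pair the product of the roots equals the constant term, so |λ|^2 = 50 and |λ| = sqrt(50) ≈ 7.0711.
Thus the eigenvalues (to 4 decimals) are 5 ± 5i (modulus 7.0711). The spectral radius is the largest modulus: r(A) = sqrt(50) ≈ 7.0711. (Cross-check: r(A) ≤ ||A||_2 ≈ 7.0711; equality holds whenever A is normal, though it can also hold for some non-normal A.)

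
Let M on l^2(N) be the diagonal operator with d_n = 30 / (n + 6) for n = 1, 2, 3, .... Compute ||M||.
||M|| = 30/7 (attained at n = 1)

For M diagonal, ||M|| = sup_n |d_n| = sup_n 30/(n + 6). This is positive and strictly decreasing in n, so the supremum is attained at n = 1: d_1 = 30/(1 + 6) = 30/7. Hence ||M|| = 30/7.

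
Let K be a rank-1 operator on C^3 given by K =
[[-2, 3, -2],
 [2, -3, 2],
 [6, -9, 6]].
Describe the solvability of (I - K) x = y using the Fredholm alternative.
(I - K) is singular (det(I - K) = 0, i.e. 1 ∈ sigma(K)). (I - K) x = y is solvable iff y ⊥ ker((I - K)^*) = span{(-2, 3, -2)}, i.e. iff -2y_1 + 3y_2 - 2y_3 = 0. When solvable, the solutions are x = y + c·(1, -1, -3), c arbitrary (ker(I - K) = span{(1, -1, -3)}, dimension 1).

K has rank 1, so it is an outer product K = u v^T: every row of K is a multiple of one row vector. Reading off the entries, u = (1, -1, -3) and v = (-2, 3, -2) (row i of K equals u_i·v^T). A rank-one matrix u v^T satisfies K u = u (v·u) and kills the (2)-dimensional subspace v^⊥, so its characteristic polynomial is lambda^2 (lambda - v·u) with v·u = tr K = 1. Hence the eigenvalues of I - K are 1 (multiplicity 2) and 1 - (1) = 0, so det(I - K) = 0. (Direct check: I - K =
[[3, -3, 2],
 [-2, 4, -2],
 [-6, 9, -5]]
has determinant 0.) So 1 is an eigenvalue of K and (I - K) is not invertible. The finite-dimensional Fredholm alternative says: either (I - K) is invertible, or ker(I - K) ≠ {0} and then range(I - K) = ker((I - K)^*)^⊥, with dim ker(I - K) = dim ker((I - K)^*). We are in the second case, so we need both kernels. Kernel of I - K: (I - K) u = u - u (v·u) = u - u = 0, so ker(I - K) = span{u} = span{(1, -1, -3)} (it is exactly 1-dimensional because rank(I - K) = 2). Kernel of the adjoint: K is real, so (I - K)^* = I - K^T = I - v u^T, and (I - v u^T) v = v - v (u·v) = 0; hence ker((I - K)^*) = span{v} = span{(-2, 3, -2)}. Therefore (I - K) x = y is solvable iff <y, v> = 0, i.e. iff -2y_1 + 3y_2 - 2y_3 = 0. When this holds, K y = u (v·y) = 0, so (I - K) y = y and x = y is a particular solution; the full solution set is the line x = y + c·u = y + c·(1, -1, -3), c ∈ C.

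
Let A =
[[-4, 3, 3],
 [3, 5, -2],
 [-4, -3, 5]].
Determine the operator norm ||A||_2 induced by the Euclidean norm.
||A||_2 ≈ 9.3892 (= sqrt(largest eigenvalue of A^T A))

||A||_2 = sigma_max(A) = sqrt(lambda_max(A^T A)). Form the symmetric matrix M = A^T A =
[[41, 15, -38],
 [15, 43, -16],
 [-38, -16, 38]].
Its characteristic polynomial (trace, sum of principal 2x2 minors, determinant of M give the coefficients) is
  p(λ) = det(λ I - M) = λ^3 - 122λ^2 + 3030λ - 4096.
No integer candidate from the rational root theorem (±divisors of 4096) is a root, so the roots are irrational. The cubic discriminant is Δ = 22426461616 > 0, so there are three distinct real roots. p(1) = -1187 and p(2) = 1484 have opposite signs, so a root lies in (1, 2); Newton's method refines it to λ ≈ 1.4336. p(32) = 704 and p(33) = -1027 have opposite signs, so a root lies in (32, 33); Newton's method refines it to λ ≈ 32.4101. p(88) = -752 and p(89) = 4181 have opposite signs, so a root lies in (88, 89); Newton's method refines it to λ ≈ 88.1563. Check (Vieta): the three roots sum to 122, matching tr M = 122.
So the eigenvalues of A^T A are ≈ 1.4336, 32.4101, 88.1563 (all ≥ 0, as they must be for A^T A). The largest is λ_max ≈ 88.1563, hence ||A||_2 = sqrt(λ_max) ≈ 9.3892.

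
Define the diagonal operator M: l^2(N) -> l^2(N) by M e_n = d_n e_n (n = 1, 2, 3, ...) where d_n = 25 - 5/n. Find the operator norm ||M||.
||M|| = 25

For a diagonal operator on l^2 with entries d_n, ||M|| = sup_n |d_n|. Here d_1 = 20, d_2 = 45/2, ..., and d_n = 25 - 5/n increases monotonically toward 25. All terms lie in [20, 25), so |d_n| = d_n and the supremum is the limit 25, which is not attained by any individual d_n. Hence ||M|| = 25.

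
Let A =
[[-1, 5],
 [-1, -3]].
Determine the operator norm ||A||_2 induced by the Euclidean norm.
||A||_2 = sqrt((36 + sqrt(1040))/2) ≈ 5.8416 (= sqrt(largest eigenvalue of A^T A))

||A||_2 = sigma_max(A) = sqrt(lambda_max(A^T A)). Form the symmetric matrix M = A^T A =
[[2, -2],
 [-2, 34]].
Its characteristic polynomial (trace, determinant of M give the coefficients) is
  p(λ) = det(λ I - M) = λ^2 - 36λ + 64.
For λ^2 - 36λ + 64 the discriminant is 1040. It is nonnegative but not a perfect square, so the roots are real and irrational: λ = (36 ± sqrt(1040))/2 ≈ 34.1245, 1.8755.
So the eigenvalues of A^T A are ≈ 1.8755, 34.1245 (all ≥ 0, as they must be for A^T A). The largest is λ_max = (36 + sqrt(1040))/2 ≈ 34.1245, hence ||A||_2 = sqrt(λ_max) = sqrt((36 + sqrt(1040))/2) ≈ 5.8416.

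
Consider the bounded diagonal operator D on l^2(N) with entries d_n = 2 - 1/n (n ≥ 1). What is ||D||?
||D|| = 2

For a diagonal operator on l^2 with entries d_n, ||D|| = sup_n |d_n|. Here d_1 = 1, d_2 = 3/2, ..., and d_n = 2 - 1/n increases monotonically toward 2. All terms lie in [1, 2), so |d_n| = d_n and the supremum is the limit 2, which is not attained by any individual d_n. Hence ||D|| = 2.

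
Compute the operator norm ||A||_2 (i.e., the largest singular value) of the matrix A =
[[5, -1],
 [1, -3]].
||A||_2 = sqrt((36 + sqrt(512))/2) ≈ 5.4142 (= sqrt(largest eigenvalue of A^T A))

||A||_2 = sigma_max(A) = sqrt(lambda_max(A^T A)). Form the symmetric matrix M = A^T A =
[[26, -8],
 [-8, 10]].
Its characteristic polynomial (trace, determinant of M give the coefficients) is
  p(λ) = det(λ I - M) = λ^2 - 36λ + 196.
For λ^2 - 36λ + 196 the discriminant is 512. It is nonnegative but not a perfect square, so the roots are real and irrational: λ = (36 ± sqrt(512))/2 ≈ 29.3137, 6.6863.
So the eigenvalues of A^T A are ≈ 6.6863, 29.3137 (all ≥ 0, as they must be for A^T A). The largest is λ_max = (36 + sqrt(512))/2 ≈ 29.3137, hence ||A||_2 = sqrt(λ_max) = sqrt((36 + sqrt(512))/2) ≈ 5.4142.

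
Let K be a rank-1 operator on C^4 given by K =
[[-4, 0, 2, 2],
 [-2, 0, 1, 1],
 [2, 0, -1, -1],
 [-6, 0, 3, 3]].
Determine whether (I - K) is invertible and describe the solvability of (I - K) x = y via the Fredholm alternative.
(I - K) is invertible (det(I - K) = 3 ≠ 0), so for every y in C^4 the equation (I - K) x = y has a unique solution.

K has rank 1, so it is an outer product K = u v^T: every row of K is a multiple of one row vector. Reading off the entries, u = (2, 1, -1, 3) and v = (-2, 0, 1, 1) (row i of K equals u_i·v^T). A rank-one matrix u v^T satisfies K u = u (v·u) and kills the (3)-dimensional subspace v^⊥, so its characteristic polynomial is lambda^3 (lambda - v·u) with v·u = tr K = -2. Hence the eigenvalues of I - K are 1 (multiplicity 3) and 1 - (-2) = 3, so det(I - K) = 3. (Direct check: I - K =
[[5, 0, -2, -2],
 [2, 1, -1, -1],
 [-2, 0, 2, 1],
 [6, 0, -3, -2]]
has determinant 3.) The finite-dimensional Fredholm alternative says: either (I - K) is invertible, or ker(I - K) ≠ {0} and then range(I - K) = ker((I - K)^*)^⊥, with dim ker(I - K) = dim ker((I - K)^*). Since det(I - K) ≠ 0, 1 is not an eigenvalue of K and ker(I - K) = {0}, so we are in the first case: for every y there is a unique x = (I - K)^(-1) y. Explicitly, by the Sherman–Morrison formula, (I - u v^T)^(-1) = I + u v^T/(1 - v·u), i.e. (I - K)^(-1) = I + K/(3).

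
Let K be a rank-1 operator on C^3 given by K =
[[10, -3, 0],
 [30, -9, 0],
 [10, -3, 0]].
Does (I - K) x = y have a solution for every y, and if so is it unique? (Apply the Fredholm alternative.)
(I - K) is singular (det(I - K) = 0, i.e. 1 ∈ sigma(K)). (I - K) x = y is solvable iff y ⊥ ker((I - K)^*) = span{(10, -3, 0)}, i.e. iff 10y_1 - 3y_2 = 0. When solvable, the solutions are x = y + c·(1, 3, 1), c arbitrary (ker(I - K) = span{(1, 3, 1)}, dimension 1).

K has rank 1, so it is an outer product K = u v^T: every row of K is a multiple of one row vector. Reading off the entries, u = (1, 3, 1) and v = (10, -3, 0) (row i of K equals u_i·v^T). A rank-one matrix u v^T satisfies K u = u (v·u) and kills the (2)-dimensional subspace v^⊥, so its characteristic polynomial is lambda^2 (lambda - v·u) with v·u = tr K = 1. Hence the eigenvalues of I - K are 1 (multiplicity 2) and 1 - (1) = 0, so det(I - K) = 0. (Direct check: I - K =
[[-9, 3, 0],
 [-30, 10, 0],
 [-10, 3, 1]]
has determinant 0.) So 1 is an eigenvalue of K and (I - K) is not invertible. The finite-dimensional Fredholm alternative says: either (I - K) is invertible, or ker(I - K) ≠ {0} and then range(I - K) = ker((I - K)^*)^⊥, with dim ker(I - K) = dim ker((I - K)^*). We are in the second case, so we need both kernels. Kernel of I - K: (I - K) u = u - u (v·u) = u - u = 0, so ker(I - K) = span{u} = span{(1, 3, 1)} (it is exactly 1-dimensional because rank(I - K) = 2). Kernel of the adjoint: K is real, so (I - K)^* = I - K^T = I - v u^T, and (I - v u^T) v = v - v (u·v) = 0; hence ker((I - K)^*) = span{v} = span{(10, -3, 0)}. Therefore (I - K) x = y is solvable iff <y, v> = 0, i.e. iff 10y_1 - 3y_2 = 0. When this holds, K y = u (v·y) = 0, so (I - K) y = y and x = y is a particular solution; the full solution set is the line x = y + c·u = y + c·(1, 3, 1), c ∈ C.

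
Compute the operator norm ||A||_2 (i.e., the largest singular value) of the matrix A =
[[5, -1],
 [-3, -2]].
||A||_2 = sqrt((39 + sqrt(845))/2) ≈ 5.8339 (= sqrt(largest eigenvalue of A^T A))

||A||_2 = sigma_max(A) = sqrt(lambda_max(A^T A)). Form the symmetric matrix M = A^T A =
[[34, 1],
 [1, 5]].
Its characteristic polynomial (trace, determinant of M give the coefficients) is
  p(λ) = det(λ I - M) = λ^2 - 39λ + 169.
For λ^2 - 39λ + 169 the discriminant is 845. It is nonnegative but not a perfect square, so the roots are real and irrational: λ = (39 ± sqrt(845))/2 ≈ 34.0344, 4.9656.
So the eigenvalues of A^T A are ≈ 4.9656, 34.0344 (all ≥ 0, as they must be for A^T A). The largest is λ_max = (39 + sqrt(845))/2 ≈ 34.0344, hence ||A||_2 = sqrt(λ_max) = sqrt((39 + sqrt(845))/2) ≈ 5.8339.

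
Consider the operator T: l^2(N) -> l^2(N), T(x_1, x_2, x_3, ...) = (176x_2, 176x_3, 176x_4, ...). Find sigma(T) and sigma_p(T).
sigma(T) = closed disk {z in C : |z| ≤ 176}; sigma_p(T) = open disk {z in C : |z| < 176}

Note T = 176·V where V is the unit left shift (V x)_k = x_{k+1}; so sigma(T) = 176·sigma(V) and ||T|| = 176||V||. ||T x||^2 = 30976sum_{k≥2} |x_k|^2 ≤ 30976||x||^2, with equality on {x : x_1 = 0}, so ||T|| = 176. For any lambda with |lambda| < 176, set r = lambda/176 (|r| < 1); the vector x = (1, r, r^2, ...) is in l^2 and satisfies T x = 176(r, r^2, ...) = lambda x, so lambda is an eigenvalue. On the boundary |lambda| = 176 the geometric series diverges, so no l^2 eigenvector exists, but these lambda lie in the approximate point spectrum. Hence sigma(T) is the closed disk of radius 176 and sigma_p(T) is the open disk.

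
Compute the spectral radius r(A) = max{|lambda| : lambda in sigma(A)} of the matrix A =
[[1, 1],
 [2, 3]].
r(A) = (4 + sqrt(12))/2 ≈ 3.7321

The eigenvalues of A are the roots of its characteristic polynomial. With M = A (coefficients from the trace and determinant):
  p(λ) = det(λ I - M) = λ^2 - 4λ + 1.
For λ^2 - 4λ + 1 the discriminant is 12. It is nonnegative but not a perfect square, so the roots are real and irrational: λ = (4 ± sqrt(12))/2 ≈ 3.7321, 0.2679.
Thus the eigenvalues (to 4 decimals) are 3.7321 (modulus 3.7321); 0.2679 (modulus 0.2679). The spectral radius is the largest modulus: r(A) = (4 + sqrt(12))/2 ≈ 3.7321. (Cross-check: r(A) ≤ ||A||_2 ≈ 3.8643; equality holds whenever A is normal, though it can also hold for some non-normal A.)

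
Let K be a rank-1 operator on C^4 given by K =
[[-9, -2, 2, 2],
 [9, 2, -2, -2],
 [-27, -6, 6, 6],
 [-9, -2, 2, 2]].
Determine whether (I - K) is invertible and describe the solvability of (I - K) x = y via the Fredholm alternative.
(I - K) is singular (det(I - K) = 0, i.e. 1 ∈ sigma(K)). (I - K) x = y is solvable iff y ⊥ ker((I - K)^*) = span{(-9, -2, 2, 2)}, i.e. iff -9y_1 - 2y_2 + 2y_3 + 2y_4 = 0. When solvable, the solutions are x = y + c·(1, -1, 3, 1), c arbitrary (ker(I - K) = span{(1, -1, 3, 1)}, dimension 1).

K has rank 1, so it is an outer product K = u v^T: every row of K is a multiple of one row vector. Reading off the entries, u = (1, -1, 3, 1) and v = (-9, -2, 2, 2) (row i of K equals u_i·v^T). A rank-one matrix u v^T satisfies K u = u (v·u) and kills the (3)-dimensional subspace v^⊥, so its characteristic polynomial is lambda^3 (lambda - v·u) with v·u = tr K = 1. Hence the eigenvalues of I - K are 1 (multiplicity 3) and 1 - (1) = 0, so det(I - K) = 0. (Direct check: I - K =
[[10, 2, -2, -2],
 [-9, -1, 2, 2],
 [27, 6, -5, -6],
 [9, 2, -2, -1]]
has determinant 0.) So 1 is an eigenvalue of K and (I - K) is not invertible. The finite-dimensional Fredholm alternative says: either (I - K) is invertible, or ker(I - K) ≠ {0} and then range(I - K) = ker((I - K)^*)^⊥, with dim ker(I - K) = dim ker((I - K)^*). We are in the second case, so we need both kernels. Kernel of I - K: (I - K) u = u - u (v·u) = u - u = 0, so ker(I - K) = span{u} = span{(1, -1, 3, 1)} (it is exactly 1-dimensional because rank(I - K) = 3). Kernel of the adjoint: K is real, so (I - K)^* = I - K^T = I - v u^T, and (I - v u^T) v = v - v (u·v) = 0; hence ker((I - K)^*) = span{v} = span{(-9, -2, 2, 2)}. Therefore (I - K) x = y is solvable iff <y, v> = 0, i.e. iff -9y_1 - 2y_2 + 2y_3 + 2y_4 = 0. When this holds, K y = u (v·y) = 0, so (I - K) y = y and x = y is a particular solution; the full solution set is the line x = y + c·u = y + c·(1, -1, 3, 1), c ∈ C.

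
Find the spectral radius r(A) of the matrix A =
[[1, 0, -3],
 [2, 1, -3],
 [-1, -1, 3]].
r(A) ≈ 4.9207

The eigenvalues of A are the roots of its characteristic polynomial. With M = A (coefficients from the trace, the sum of principal 2x2 minors, and det A):
  p(λ) = det(λ I - M) = λ^3 - 5λ^2 + λ - 3.
No integer candidate from the rational root theorem (±divisors of 3) is a root, so the roots are irrational. The cubic discriminant is Δ = -1452 < 0, so there is one real root and a complex-conjugate pair. p(4) = -15 and p(5) = 2 have opposite signs, so a root lies in (4, 5); Newton's method refines it to λ ≈ 4.9207. Dividing out (λ - (4.9207)) leaves approximately λ^2 - 0.0793λ + 0.6097. For λ^2 - 0.0793λ + 0.6097 the discriminant is -2.4324. It is negative, so the remaining roots are the complex-conjugate pair λ ≈ 0.0397 ± 0.7798i. Their product equals the constant term, so |λ|^2 ≈ 0.6097 and |λ| ≈ 0.7808.
Thus the eigenvalues (to 4 decimals) are 4.9207 (modulus 4.9207); 0.0397 ± 0.7798i (modulus 0.7808). The spectral radius is the largest modulus: r(A) ≈ 4.9207. (Cross-check: r(A) ≤ ||A||_2 ≈ 5.8186; equality holds whenever A is normal, though it can also hold for some non-normal A.)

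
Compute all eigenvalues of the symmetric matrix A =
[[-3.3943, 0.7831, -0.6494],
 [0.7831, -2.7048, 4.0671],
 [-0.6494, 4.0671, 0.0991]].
sigma(A) ≈ {-6, -3, 3}

A is real symmetric, so its spectrum consists of real eigenvalues. Expanding the characteristic polynomial of the displayed matrix gives
  det(λ I - A) = p(λ) = λ^3 + (6)λ^2 + (-9)λ + (-54).
Solving p(λ) = 0 yields eigenvalues ≈ -6, -3, 3. (A is shown rounded to 4 decimals, so these recover the underlying integer eigenvalues to within that precision.)
Verification: the trace of A = -6 equals the sum of eigenvalues -6, and det(A) ≈ 53.9993 matches the eigenvalue product 54.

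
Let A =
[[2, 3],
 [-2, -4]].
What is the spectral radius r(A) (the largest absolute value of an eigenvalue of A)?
r(A) = (2 + sqrt(12))/2 ≈ 2.7321

The eigenvalues of A are the roots of its characteristic polynomial. With M = A (coefficients from the trace and determinant):
  p(λ) = det(λ I - M) = λ^2 + 2λ - 2.
For λ^2 + 2λ - 2 the discriminant is 12. It is nonnegative but not a perfect square, so the roots are real and irrational: λ = (-2 ± sqrt(12))/2 ≈ 0.7321, -2.7321.
Thus the eigenvalues (to 4 decimals) are 0.7321 (modulus 0.7321); -2.7321 (modulus 2.7321). The spectral radius is the largest modulus: r(A) = (2 + sqrt(12))/2 ≈ 2.7321. (Cross-check: r(A) ≤ ||A||_2 ≈ 5.734; equality holds whenever A is normal, though it can also hold for some non-normal A.)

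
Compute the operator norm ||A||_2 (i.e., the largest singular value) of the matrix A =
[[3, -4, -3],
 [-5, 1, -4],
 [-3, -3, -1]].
||A||_2 ≈ 7.1419 (= sqrt(largest eigenvalue of A^T A))

||A||_2 = sigma_max(A) = sqrt(lambda_max(A^T A)). Form the symmetric matrix M = A^T A =
[[43, -8, 14],
 [-8, 26, 11],
 [14, 11, 26]].
Its characteristic polynomial (trace, sum of principal 2x2 minors, determinant of M give the coefficients) is
  p(λ) = det(λ I - M) = λ^3 - 95λ^2 + 2531λ - 14641.
No integer candidate from the rational root theorem (±divisors of 14641) is a root, so the roots are irrational. The cubic discriminant is Δ = 327243984 > 0, so there are three distinct real roots. p(7) = -1236 and p(8) = 39 have opposite signs, so a root lies in (7, 8); Newton's method refines it to λ ≈ 7.9676. p(36) = 11 and p(37) = -396 have opposite signs, so a root lies in (36, 37); Newton's method refines it to λ ≈ 36.0261. p(51) = -4 and p(52) = 699 have opposite signs, so a root lies in (51, 52); Newton's method refines it to λ ≈ 51.0062. Check (Vieta): the three roots sum to 95, matching tr M = 95.
So the eigenvalues of A^T A are ≈ 7.9676, 36.0261, 51.0062 (all ≥ 0, as they must be for A^T A). The largest is λ_max ≈ 51.0062, hence ||A||_2 = sqrt(λ_max) ≈ 7.1419.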